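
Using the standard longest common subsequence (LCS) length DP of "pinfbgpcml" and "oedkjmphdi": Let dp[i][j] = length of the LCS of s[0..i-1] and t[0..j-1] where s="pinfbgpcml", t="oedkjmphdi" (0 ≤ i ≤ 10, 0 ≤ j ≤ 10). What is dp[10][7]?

   ''  o  e  d  k  j  m  p  h  d  i
''  0  0  0  0  0  0  0  0  0  0  0
 p  0  0  0  0  0  0  0  1  1  1  1
 i  0  0  0  0  0  0  0  1  1  1  2
 n  0  0  0  0  0  0  0  1  1  1  2
 f  0  0  0  0  0  0  0  1  1  1  2
 b  0  0  0  0  0  0  0  1  1  1  2
 g  0  0  0  0  0  0  0  1  1  1  2
 p  0  0  0  0  0  0  0  1  1  1  2
 c  0  0  0  0  0  0  0  1  1  1  2
 m  0  0  0  0  0  0  1  1  1  1  2
 l  0  0  0  0  0  0  1  1  1  1  2

1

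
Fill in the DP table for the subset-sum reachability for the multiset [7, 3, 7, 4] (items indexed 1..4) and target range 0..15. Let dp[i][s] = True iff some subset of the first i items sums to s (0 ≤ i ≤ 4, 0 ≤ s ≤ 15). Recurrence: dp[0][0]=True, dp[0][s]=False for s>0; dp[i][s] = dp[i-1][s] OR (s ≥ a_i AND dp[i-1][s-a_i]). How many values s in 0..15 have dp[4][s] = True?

7

i\s   0   1   2   3   4   5   6   7   8   9  10  11  12  13  14  15
  0   T   F   F   F   F   F   F   F   F   F   F   F   F   F   F   F
  1   T   F   F   F   F   F   F   T   F   F   F   F   F   F   F   F
  2   T   F   F   T   F   F   F   T   F   F   T   F   F   F   F   F
  3   T   F   F   T   F   F   F   T   F   F   T   F   F   F   T   F
  4   T   F   F   T   T   F   F   T   F   F   T   T   F   F   T   F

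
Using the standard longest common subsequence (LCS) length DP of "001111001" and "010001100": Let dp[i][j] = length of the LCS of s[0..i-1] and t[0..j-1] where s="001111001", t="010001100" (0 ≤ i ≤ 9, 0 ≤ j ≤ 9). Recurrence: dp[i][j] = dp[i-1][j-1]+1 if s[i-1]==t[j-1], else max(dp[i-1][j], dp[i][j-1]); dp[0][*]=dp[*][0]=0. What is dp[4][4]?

   ''  0  1  0  0  0  1  1  0  0
''  0  0  0  0  0  0  0  0  0  0
 0  0  1  1  1  1  1  1  1  1  1
 0  0  1  1  2  2  2  2  2  2  2
 1  0  1  2  2  2  2  3  3  3  3
 1  0  1  2  2  2  2  3  4  4  4
 1  0  1  2  2  2  2  3  4  4  4
 1  0  1  2  2  2  2  3  4  4  4
 0  0  1  2  3  3  3  3  4  5  5
 0  0  1  2  3  4  4  4  4  5  6
 1  0  1  2  3  4  4  5  5  5  6

2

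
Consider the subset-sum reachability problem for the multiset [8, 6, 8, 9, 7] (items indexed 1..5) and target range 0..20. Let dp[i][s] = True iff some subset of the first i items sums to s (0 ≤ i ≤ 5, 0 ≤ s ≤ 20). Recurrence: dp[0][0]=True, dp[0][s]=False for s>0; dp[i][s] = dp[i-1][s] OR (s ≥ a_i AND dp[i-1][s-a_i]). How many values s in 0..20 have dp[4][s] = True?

i\s   0   1   2   3   4   5   6   7   8   9  10  11  12  13  14  15  16  17  18  19  20
  0   T   F   F   F   F   F   F   F   F   F   F   F   F   F   F   F   F   F   F   F   F
  1   T   F   F   F   F   F   F   F   T   F   F   F   F   F   F   F   F   F   F   F   F
  2   T   F   F   F   F   F   T   F   T   F   F   F   F   F   T   F   F   F   F   F   F
  3   T   F   F   F   F   F   T   F   T   F   F   F   F   F   T   F   T   F   F   F   F
  4   T   F   F   F   F   F   T   F   T   T   F   F   F   F   T   T   T   T   F   F   F
  5   T   F   F   F   F   F   T   T   T   T   F   F   F   T   T   T   T   T   F   F   F

8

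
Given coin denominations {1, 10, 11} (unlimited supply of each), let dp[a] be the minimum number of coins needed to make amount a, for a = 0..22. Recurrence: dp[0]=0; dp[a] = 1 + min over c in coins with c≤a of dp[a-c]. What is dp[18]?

8

 a  0  1  2  3  4  5  6  7  8  9 10 11 12 13 14 15 16 17 18 19 20 21 22
dp  0  1  2  3  4  5  6  7  8  9  1  1  2  3  4  5  6  7  8  9  2  2  2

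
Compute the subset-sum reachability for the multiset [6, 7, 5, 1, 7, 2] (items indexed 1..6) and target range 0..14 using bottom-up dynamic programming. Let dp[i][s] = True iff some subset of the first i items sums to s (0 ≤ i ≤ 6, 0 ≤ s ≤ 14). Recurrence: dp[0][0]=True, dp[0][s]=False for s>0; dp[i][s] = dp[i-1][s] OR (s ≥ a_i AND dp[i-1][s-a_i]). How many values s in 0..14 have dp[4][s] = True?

10

i\s   0   1   2   3   4   5   6   7   8   9  10  11  12  13  14
  0   T   F   F   F   F   F   F   F   F   F   F   F   F   F   F
  1   T   F   F   F   F   F   T   F   F   F   F   F   F   F   F
  2   T   F   F   F   F   F   T   T   F   F   F   F   F   T   F
  3   T   F   F   F   F   T   T   T   F   F   F   T   T   T   F
  4   T   T   F   F   F   T   T   T   T   F   F   T   T   T   T
  5   T   T   F   F   F   T   T   T   T   F   F   T   T   T   T
  6   T   T   T   T   F   T   T   T   T   T   T   T   T   T   T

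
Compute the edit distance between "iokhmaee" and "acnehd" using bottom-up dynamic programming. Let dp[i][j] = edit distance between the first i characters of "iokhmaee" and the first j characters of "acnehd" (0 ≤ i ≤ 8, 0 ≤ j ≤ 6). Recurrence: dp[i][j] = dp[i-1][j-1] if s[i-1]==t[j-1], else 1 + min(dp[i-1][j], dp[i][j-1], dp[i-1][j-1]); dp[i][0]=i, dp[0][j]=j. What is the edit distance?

8

   ''  a  c  n  e  h  d
''  0  1  2  3  4  5  6
 i  1  1  2  3  4  5  6
 o  2  2  2  3  4  5  6
 k  3  3  3  3  4  5  6
 h  4  4  4  4  4  4  5
 m  5  5  5  5  5  5  5
 a  6  5  6  6  6  6  6
 e  7  6  6  7  6  7  7
 e  8  7  7  7  7  7  8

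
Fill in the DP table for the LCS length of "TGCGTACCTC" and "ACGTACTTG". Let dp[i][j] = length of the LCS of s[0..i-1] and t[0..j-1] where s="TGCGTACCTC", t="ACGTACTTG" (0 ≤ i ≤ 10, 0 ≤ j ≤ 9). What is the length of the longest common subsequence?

   ''  A  C  G  T  A  C  T  T  G
''  0  0  0  0  0  0  0  0  0  0
 T  0  0  0  0  1  1  1  1  1  1
 G  0  0  0  1  1  1  1  1  1  2
 C  0  0  1  1  1  1  2  2  2  2
 G  0  0  1  2  2  2  2  2  2  3
 T  0  0  1  2  3  3  3  3  3  3
 A  0  1  1  2  3  4  4  4  4  4
 C  0  1  2  2  3  4  5  5  5  5
 C  0  1  2  2  3  4  5  5  5  5
 T  0  1  2  2  3  4  5  6  6  6
 C  0  1  2  2  3  4  5  6  6  6

6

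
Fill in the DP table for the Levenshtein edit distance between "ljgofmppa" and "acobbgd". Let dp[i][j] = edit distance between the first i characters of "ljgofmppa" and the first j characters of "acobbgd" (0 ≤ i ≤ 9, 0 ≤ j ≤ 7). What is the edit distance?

   ''  a  c  o  b  b  g  d
''  0  1  2  3  4  5  6  7
 l  1  1  2  3  4  5  6  7
 j  2  2  2  3  4  5  6  7
 g  3  3  3  3  4  5  5  6
 o  4  4  4  3  4  5  6  6
 f  5  5  5  4  4  5  6  7
 m  6  6  6  5  5  5  6  7
 p  7  7  7  6  6  6  6  7
 p  8  8  8  7  7  7  7  7
 a  9  8  9  8  8  8  8  8

8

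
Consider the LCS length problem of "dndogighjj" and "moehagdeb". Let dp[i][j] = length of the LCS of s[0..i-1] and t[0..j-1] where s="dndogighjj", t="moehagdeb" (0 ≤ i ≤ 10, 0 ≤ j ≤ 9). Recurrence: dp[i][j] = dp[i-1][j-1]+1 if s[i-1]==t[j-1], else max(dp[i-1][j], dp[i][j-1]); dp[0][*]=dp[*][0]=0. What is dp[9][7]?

   ''  m  o  e  h  a  g  d  e  b
''  0  0  0  0  0  0  0  0  0  0
 d  0  0  0  0  0  0  0  1  1  1
 n  0  0  0  0  0  0  0  1  1  1
 d  0  0  0  0  0  0  0  1  1  1
 o  0  0  1  1  1  1  1  1  1  1
 g  0  0  1  1  1  1  2  2  2  2
 i  0  0  1  1  1  1  2  2  2  2
 g  0  0  1  1  1  1  2  2  2  2
 h  0  0  1  1  2  2  2  2  2  2
 j  0  0  1  1  2  2  2  2  2  2
 j  0  0  1  1  2  2  2  2  2  2

2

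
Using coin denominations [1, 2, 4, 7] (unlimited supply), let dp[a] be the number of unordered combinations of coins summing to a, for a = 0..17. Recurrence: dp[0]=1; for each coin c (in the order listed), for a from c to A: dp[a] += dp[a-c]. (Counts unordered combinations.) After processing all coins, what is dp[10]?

14

after  coin     0     1     2     3     4     5     6     7     8     9    10    11    12    13    14    15    16    17
          1     1     1     1     1     1     1     1     1     1     1     1     1     1     1     1     1     1     1
          2     1     1     2     2     3     3     4     4     5     5     6     6     7     7     8     8     9     9
          4     1     1     2     2     4     4     6     6     9     9    12    12    16    16    20    20    25    25
          7     1     1     2     2     4     4     6     7    10    11    14    16    20    22    27    30    36    39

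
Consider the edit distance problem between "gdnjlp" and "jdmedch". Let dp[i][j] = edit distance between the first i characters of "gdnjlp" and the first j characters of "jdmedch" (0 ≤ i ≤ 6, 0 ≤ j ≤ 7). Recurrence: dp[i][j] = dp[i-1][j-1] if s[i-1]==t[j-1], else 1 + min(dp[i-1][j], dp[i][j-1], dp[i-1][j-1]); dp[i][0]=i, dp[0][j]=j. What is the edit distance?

6

   ''  j  d  m  e  d  c  h
''  0  1  2  3  4  5  6  7
 g  1  1  2  3  4  5  6  7
 d  2  2  1  2  3  4  5  6
 n  3  3  2  2  3  4  5  6
 j  4  3  3  3  3  4  5  6
 l  5  4  4  4  4  4  5  6
 p  6  5  5  5  5  5  5  6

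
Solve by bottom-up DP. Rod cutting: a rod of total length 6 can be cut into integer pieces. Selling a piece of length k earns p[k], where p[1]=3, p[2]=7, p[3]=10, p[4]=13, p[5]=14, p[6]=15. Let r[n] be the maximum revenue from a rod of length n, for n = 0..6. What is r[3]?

10

   n    0    1    2    3    4    5    6
r[n]    0    3    7   10   14   17   21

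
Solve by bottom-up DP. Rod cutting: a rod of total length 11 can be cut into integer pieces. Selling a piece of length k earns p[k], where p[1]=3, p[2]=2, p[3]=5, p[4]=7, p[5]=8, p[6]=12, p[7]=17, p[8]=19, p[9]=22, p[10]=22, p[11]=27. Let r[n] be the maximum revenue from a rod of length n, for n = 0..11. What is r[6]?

18

   n    0    1    2    3    4    5    6    7    8    9   10   11
r[n]    0    3    6    9   12   15   18   21   24   27   30   33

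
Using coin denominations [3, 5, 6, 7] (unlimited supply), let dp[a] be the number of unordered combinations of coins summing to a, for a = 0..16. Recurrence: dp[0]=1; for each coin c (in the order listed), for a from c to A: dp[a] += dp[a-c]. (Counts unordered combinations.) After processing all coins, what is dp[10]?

after  coin     0     1     2     3     4     5     6     7     8     9    10    11    12    13    14    15    16
          3     1     0     0     1     0     0     1     0     0     1     0     0     1     0     0     1     0
          5     1     0     0     1     0     1     1     0     1     1     1     1     1     1     1     2     1
          6     1     0     0     1     0     1     2     0     1     2     1     2     3     1     2     4     2
          7     1     0     0     1     0     1     2     1     1     2     2     2     4     3     3     5     4

2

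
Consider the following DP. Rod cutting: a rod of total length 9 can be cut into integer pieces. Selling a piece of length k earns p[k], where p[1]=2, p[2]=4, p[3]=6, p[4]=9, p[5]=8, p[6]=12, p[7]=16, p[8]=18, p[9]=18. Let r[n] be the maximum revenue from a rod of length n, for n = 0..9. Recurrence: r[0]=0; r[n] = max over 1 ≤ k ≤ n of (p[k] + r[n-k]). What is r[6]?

   n    0    1    2    3    4    5    6    7    8    9
r[n]    0    2    4    6    9   11   13   16   18   20

13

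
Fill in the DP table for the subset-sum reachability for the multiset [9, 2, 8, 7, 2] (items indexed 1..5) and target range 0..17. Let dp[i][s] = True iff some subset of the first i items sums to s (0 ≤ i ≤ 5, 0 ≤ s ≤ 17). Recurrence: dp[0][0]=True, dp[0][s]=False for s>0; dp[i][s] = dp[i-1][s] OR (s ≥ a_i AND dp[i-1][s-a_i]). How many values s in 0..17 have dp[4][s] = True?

i\s   0   1   2   3   4   5   6   7   8   9  10  11  12  13  14  15  16  17
  0   T   F   F   F   F   F   F   F   F   F   F   F   F   F   F   F   F   F
  1   T   F   F   F   F   F   F   F   F   T   F   F   F   F   F   F   F   F
  2   T   F   T   F   F   F   F   F   F   T   F   T   F   F   F   F   F   F
  3   T   F   T   F   F   F   F   F   T   T   T   T   F   F   F   F   F   T
  4   T   F   T   F   F   F   F   T   T   T   T   T   F   F   F   T   T   T
  5   T   F   T   F   T   F   F   T   T   T   T   T   T   T   F   T   T   T

10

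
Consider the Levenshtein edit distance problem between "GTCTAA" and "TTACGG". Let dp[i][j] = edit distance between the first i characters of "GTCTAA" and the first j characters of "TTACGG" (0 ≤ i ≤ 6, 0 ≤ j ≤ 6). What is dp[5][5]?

4

   ''  T  T  A  C  G  G
''  0  1  2  3  4  5  6
 G  1  1  2  3  4  4  5
 T  2  1  1  2  3  4  5
 C  3  2  2  2  2  3  4
 T  4  3  2  3  3  3  4
 A  5  4  3  2  3  4  4
 A  6  5  4  3  3  4  5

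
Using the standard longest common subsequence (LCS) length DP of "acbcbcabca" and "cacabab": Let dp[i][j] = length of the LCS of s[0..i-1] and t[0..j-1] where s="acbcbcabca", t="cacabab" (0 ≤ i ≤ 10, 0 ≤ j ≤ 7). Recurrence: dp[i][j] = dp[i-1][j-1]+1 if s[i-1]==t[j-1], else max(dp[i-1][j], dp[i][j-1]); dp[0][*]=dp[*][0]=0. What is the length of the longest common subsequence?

5

   ''  c  a  c  a  b  a  b
''  0  0  0  0  0  0  0  0
 a  0  0  1  1  1  1  1  1
 c  0  1  1  2  2  2  2  2
 b  0  1  1  2  2  3  3  3
 c  0  1  1  2  2  3  3  3
 b  0  1  1  2  2  3  3  4
 c  0  1  1  2  2  3  3  4
 a  0  1  2  2  3  3  4  4
 b  0  1  2  2  3  4  4  5
 c  0  1  2  3  3  4  4  5
 a  0  1  2  3  4  4  5  5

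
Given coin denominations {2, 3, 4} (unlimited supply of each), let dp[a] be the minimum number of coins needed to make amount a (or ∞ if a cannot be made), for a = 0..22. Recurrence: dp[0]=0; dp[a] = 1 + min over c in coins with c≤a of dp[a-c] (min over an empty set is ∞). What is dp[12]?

3

 a  0  1  2  3  4  5  6  7  8  9 10 11 12 13 14 15 16 17 18 19 20 21 22
dp  0  -  1  1  1  2  2  2  2  3  3  3  3  4  4  4  4  5  5  5  5  6  6
(- denotes ∞ / unreachable)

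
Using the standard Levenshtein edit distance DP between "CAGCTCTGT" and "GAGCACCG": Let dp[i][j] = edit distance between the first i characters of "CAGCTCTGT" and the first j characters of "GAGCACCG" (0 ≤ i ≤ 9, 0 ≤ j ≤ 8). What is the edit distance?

   ''  G  A  G  C  A  C  C  G
''  0  1  2  3  4  5  6  7  8
 C  1  1  2  3  3  4  5  6  7
 A  2  2  1  2  3  3  4  5  6
 G  3  2  2  1  2  3  4  5  5
 C  4  3  3  2  1  2  3  4  5
 T  5  4  4  3  2  2  3  4  5
 C  6  5  5  4  3  3  2  3  4
 T  7  6  6  5  4  4  3  3  4
 G  8  7  7  6  5  5  4  4  3
 T  9  8  8  7  6  6  5  5  4

4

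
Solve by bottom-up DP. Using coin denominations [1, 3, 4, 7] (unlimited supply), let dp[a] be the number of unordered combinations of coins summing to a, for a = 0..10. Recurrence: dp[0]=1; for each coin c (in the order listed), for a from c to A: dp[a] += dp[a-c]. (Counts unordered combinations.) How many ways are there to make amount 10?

after  coin     0     1     2     3     4     5     6     7     8     9    10
          1     1     1     1     1     1     1     1     1     1     1     1
          3     1     1     1     2     2     2     3     3     3     4     4
          4     1     1     1     2     3     3     4     5     6     7     8
          7     1     1     1     2     3     3     4     6     7     8    10

10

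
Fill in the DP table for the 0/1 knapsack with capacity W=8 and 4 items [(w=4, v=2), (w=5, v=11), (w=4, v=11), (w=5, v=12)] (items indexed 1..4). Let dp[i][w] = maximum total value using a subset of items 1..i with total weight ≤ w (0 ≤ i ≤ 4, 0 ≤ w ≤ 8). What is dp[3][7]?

11

i\w   0   1   2   3   4   5   6   7   8
  0   0   0   0   0   0   0   0   0   0
  1   0   0   0   0   2   2   2   2   2
  2   0   0   0   0   2  11  11  11  11
  3   0   0   0   0  11  11  11  11  13
  4   0   0   0   0  11  12  12  12  13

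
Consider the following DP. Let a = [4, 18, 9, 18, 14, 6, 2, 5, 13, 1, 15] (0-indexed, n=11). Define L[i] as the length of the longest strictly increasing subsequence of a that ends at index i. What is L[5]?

2

   i    0    1    2    3    4    5    6    7    8    9   10
a[i]    4   18    9   18   14    6    2    5   13    1   15
L[i]    1    2    2    3    3    2    1    2    3    1    4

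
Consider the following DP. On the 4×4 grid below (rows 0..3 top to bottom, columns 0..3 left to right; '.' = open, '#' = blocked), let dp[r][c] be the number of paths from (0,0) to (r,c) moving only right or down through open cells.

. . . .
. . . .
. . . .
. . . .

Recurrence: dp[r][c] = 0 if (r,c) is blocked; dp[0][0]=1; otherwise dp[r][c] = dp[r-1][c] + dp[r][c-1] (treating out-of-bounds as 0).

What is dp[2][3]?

r\c   0   1   2   3
  0   1   1   1   1
  1   1   2   3   4
  2   1   3   6  10
  3   1   4  10  20

10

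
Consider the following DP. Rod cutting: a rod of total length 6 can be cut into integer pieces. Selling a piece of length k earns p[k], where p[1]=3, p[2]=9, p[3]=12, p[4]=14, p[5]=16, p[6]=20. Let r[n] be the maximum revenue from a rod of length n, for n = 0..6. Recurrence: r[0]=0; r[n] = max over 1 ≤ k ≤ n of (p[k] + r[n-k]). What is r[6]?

   n    0    1    2    3    4    5    6
r[n]    0    3    9   12   18   21   27

27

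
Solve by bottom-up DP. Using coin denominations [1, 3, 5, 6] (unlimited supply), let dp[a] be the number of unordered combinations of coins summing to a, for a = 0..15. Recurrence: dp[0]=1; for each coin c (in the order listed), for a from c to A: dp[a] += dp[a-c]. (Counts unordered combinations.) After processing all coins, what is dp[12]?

after  coin     0     1     2     3     4     5     6     7     8     9    10    11    12    13    14    15
          1     1     1     1     1     1     1     1     1     1     1     1     1     1     1     1     1
          3     1     1     1     2     2     2     3     3     3     4     4     4     5     5     5     6
          5     1     1     1     2     2     3     4     4     5     6     7     8     9    10    11    13
          6     1     1     1     2     2     3     5     5     6     8     9    11    14    15    17    21

14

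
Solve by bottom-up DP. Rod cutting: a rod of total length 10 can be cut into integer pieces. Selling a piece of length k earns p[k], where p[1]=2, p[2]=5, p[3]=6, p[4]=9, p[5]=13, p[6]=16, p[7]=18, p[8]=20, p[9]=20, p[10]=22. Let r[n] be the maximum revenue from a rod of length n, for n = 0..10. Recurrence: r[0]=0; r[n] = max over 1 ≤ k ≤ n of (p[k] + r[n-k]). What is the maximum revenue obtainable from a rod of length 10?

26

   n    0    1    2    3    4    5    6    7    8    9   10
r[n]    0    2    5    7   10   13   16   18   21   23   26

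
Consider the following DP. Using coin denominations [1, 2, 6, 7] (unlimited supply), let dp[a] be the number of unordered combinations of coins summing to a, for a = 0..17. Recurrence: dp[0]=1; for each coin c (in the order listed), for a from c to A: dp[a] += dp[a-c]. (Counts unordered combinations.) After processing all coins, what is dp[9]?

9

after  coin     0     1     2     3     4     5     6     7     8     9    10    11    12    13    14    15    16    17
          1     1     1     1     1     1     1     1     1     1     1     1     1     1     1     1     1     1     1
          2     1     1     2     2     3     3     4     4     5     5     6     6     7     7     8     8     9     9
          6     1     1     2     2     3     3     5     5     7     7     9     9    12    12    15    15    18    18
          7     1     1     2     2     3     3     5     6     8     9    11    12    15    17    21    23    27    29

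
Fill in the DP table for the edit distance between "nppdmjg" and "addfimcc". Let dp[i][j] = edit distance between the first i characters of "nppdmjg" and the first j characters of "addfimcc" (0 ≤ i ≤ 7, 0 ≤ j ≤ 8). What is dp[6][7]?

   ''  a  d  d  f  i  m  c  c
''  0  1  2  3  4  5  6  7  8
 n  1  1  2  3  4  5  6  7  8
 p  2  2  2  3  4  5  6  7  8
 p  3  3  3  3  4  5  6  7  8
 d  4  4  3  3  4  5  6  7  8
 m  5  5  4  4  4  5  5  6  7
 j  6  6  5  5  5  5  6  6  7
 g  7  7  6  6  6  6  6  7  7

6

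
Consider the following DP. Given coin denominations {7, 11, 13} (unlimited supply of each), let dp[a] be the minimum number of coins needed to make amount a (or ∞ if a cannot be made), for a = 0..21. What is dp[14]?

2

 a  0  1  2  3  4  5  6  7  8  9 10 11 12 13 14 15 16 17 18 19 20 21
dp  0  -  -  -  -  -  -  1  -  -  -  1  -  1  2  -  -  -  2  -  2  3
(- denotes ∞ / unreachable)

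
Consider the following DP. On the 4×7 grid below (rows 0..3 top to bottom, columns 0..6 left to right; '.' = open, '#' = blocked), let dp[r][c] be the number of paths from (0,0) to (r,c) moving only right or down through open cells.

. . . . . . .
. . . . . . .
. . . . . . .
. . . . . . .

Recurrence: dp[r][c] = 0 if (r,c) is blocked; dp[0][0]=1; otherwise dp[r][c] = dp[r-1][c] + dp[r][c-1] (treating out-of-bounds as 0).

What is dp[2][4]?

15

r\c   0   1   2   3   4   5   6
  0   1   1   1   1   1   1   1
  1   1   2   3   4   5   6   7
  2   1   3   6  10  15  21  28
  3   1   4  10  20  35  56  84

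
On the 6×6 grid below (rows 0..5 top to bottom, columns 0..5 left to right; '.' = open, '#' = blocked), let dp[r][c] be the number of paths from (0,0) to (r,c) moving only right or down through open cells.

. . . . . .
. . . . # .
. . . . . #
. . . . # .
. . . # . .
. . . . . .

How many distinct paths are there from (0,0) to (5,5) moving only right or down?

21

r\c   0   1   2   3   4   5
  0   1   1   1   1   1   1
  1   1   2   3   4   0   1
  2   1   3   6  10  10   0
  3   1   4  10  20   0   0
  4   1   5  15   0   0   0
  5   1   6  21  21  21  21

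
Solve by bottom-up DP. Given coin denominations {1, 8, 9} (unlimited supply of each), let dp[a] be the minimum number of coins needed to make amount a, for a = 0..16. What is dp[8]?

 a  0  1  2  3  4  5  6  7  8  9 10 11 12 13 14 15 16
dp  0  1  2  3  4  5  6  7  1  1  2  3  4  5  6  7  2

1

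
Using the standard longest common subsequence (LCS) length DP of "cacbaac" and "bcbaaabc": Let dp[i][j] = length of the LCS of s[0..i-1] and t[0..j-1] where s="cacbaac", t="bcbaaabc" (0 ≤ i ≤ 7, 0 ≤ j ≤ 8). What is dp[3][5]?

2

   ''  b  c  b  a  a  a  b  c
''  0  0  0  0  0  0  0  0  0
 c  0  0  1  1  1  1  1  1  1
 a  0  0  1  1  2  2  2  2  2
 c  0  0  1  1  2  2  2  2  3
 b  0  1  1  2  2  2  2  3  3
 a  0  1  1  2  3  3  3  3  3
 a  0  1  1  2  3  4  4  4  4
 c  0  1  2  2  3  4  4  4  5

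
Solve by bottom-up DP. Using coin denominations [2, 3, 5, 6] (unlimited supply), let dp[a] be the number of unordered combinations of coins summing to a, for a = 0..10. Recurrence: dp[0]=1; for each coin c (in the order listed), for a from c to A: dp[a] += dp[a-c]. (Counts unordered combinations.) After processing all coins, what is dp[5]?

2

after  coin     0     1     2     3     4     5     6     7     8     9    10
          2     1     0     1     0     1     0     1     0     1     0     1
          3     1     0     1     1     1     1     2     1     2     2     2
          5     1     0     1     1     1     2     2     2     3     3     4
          6     1     0     1     1     1     2     3     2     4     4     5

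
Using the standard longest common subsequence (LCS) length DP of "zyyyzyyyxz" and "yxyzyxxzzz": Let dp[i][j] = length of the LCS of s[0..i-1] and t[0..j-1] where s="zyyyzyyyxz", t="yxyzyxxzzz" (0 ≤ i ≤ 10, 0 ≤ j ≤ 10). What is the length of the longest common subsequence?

   ''  y  x  y  z  y  x  x  z  z  z
''  0  0  0  0  0  0  0  0  0  0  0
 z  0  0  0  0  1  1  1  1  1  1  1
 y  0  1  1  1  1  2  2  2  2  2  2
 y  0  1  1  2  2  2  2  2  2  2  2
 y  0  1  1  2  2  3  3  3  3  3  3
 z  0  1  1  2  3  3  3  3  4  4  4
 y  0  1  1  2  3  4  4  4  4  4  4
 y  0  1  1  2  3  4  4  4  4  4  4
 y  0  1  1  2  3  4  4  4  4  4  4
 x  0  1  2  2  3  4  5  5  5  5  5
 z  0  1  2  2  3  4  5  5  6  6  6

6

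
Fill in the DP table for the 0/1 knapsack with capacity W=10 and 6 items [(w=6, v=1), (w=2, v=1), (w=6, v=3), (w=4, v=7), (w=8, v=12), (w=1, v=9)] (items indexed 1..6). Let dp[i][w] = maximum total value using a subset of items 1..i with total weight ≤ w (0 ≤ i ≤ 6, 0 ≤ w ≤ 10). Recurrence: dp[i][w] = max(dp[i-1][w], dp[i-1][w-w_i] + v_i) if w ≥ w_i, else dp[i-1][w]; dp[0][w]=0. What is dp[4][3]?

i\w   0   1   2   3   4   5   6   7   8   9  10
  0   0   0   0   0   0   0   0   0   0   0   0
  1   0   0   0   0   0   0   1   1   1   1   1
  2   0   0   1   1   1   1   1   1   2   2   2
  3   0   0   1   1   1   1   3   3   4   4   4
  4   0   0   1   1   7   7   8   8   8   8  10
  5   0   0   1   1   7   7   8   8  12  12  13
  6   0   9   9  10  10  16  16  17  17  21  21

1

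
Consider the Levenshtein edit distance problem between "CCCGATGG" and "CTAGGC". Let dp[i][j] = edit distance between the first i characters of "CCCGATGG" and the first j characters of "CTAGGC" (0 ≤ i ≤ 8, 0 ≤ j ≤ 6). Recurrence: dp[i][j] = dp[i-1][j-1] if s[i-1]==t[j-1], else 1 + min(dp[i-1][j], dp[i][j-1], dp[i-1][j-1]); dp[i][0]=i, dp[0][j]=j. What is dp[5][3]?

3

   ''  C  T  A  G  G  C
''  0  1  2  3  4  5  6
 C  1  0  1  2  3  4  5
 C  2  1  1  2  3  4  4
 C  3  2  2  2  3  4  4
 G  4  3  3  3  2  3  4
 A  5  4  4  3  3  3  4
 T  6  5  4  4  4  4  4
 G  7  6  5  5  4  4  5
 G  8  7  6  6  5  4  5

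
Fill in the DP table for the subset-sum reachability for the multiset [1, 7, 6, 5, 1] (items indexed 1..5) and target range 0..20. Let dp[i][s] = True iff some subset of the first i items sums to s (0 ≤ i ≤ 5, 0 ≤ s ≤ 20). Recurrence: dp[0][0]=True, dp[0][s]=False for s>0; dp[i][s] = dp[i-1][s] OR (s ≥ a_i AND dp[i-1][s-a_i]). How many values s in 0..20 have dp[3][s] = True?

i\s   0   1   2   3   4   5   6   7   8   9  10  11  12  13  14  15  16  17  18  19  20
  0   T   F   F   F   F   F   F   F   F   F   F   F   F   F   F   F   F   F   F   F   F
  1   T   T   F   F   F   F   F   F   F   F   F   F   F   F   F   F   F   F   F   F   F
  2   T   T   F   F   F   F   F   T   T   F   F   F   F   F   F   F   F   F   F   F   F
  3   T   T   F   F   F   F   T   T   T   F   F   F   F   T   T   F   F   F   F   F   F
  4   T   T   F   F   F   T   T   T   T   F   F   T   T   T   T   F   F   F   T   T   F
  5   T   T   T   F   F   T   T   T   T   T   F   T   T   T   T   T   F   F   T   T   T

7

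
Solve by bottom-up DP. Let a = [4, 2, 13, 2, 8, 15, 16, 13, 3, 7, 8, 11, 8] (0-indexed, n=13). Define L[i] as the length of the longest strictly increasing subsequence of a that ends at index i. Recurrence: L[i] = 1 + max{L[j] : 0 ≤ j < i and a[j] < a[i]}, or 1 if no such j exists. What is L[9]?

3

   i    0    1    2    3    4    5    6    7    8    9   10   11   12
a[i]    4    2   13    2    8   15   16   13    3    7    8   11    8
L[i]    1    1    2    1    2    3    4    3    2    3    4    5    4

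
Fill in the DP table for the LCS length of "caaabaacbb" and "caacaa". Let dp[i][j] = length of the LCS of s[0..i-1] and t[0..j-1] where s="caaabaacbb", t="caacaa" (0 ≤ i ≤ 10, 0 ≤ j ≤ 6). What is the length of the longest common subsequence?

5

   ''  c  a  a  c  a  a
''  0  0  0  0  0  0  0
 c  0  1  1  1  1  1  1
 a  0  1  2  2  2  2  2
 a  0  1  2  3  3  3  3
 a  0  1  2  3  3  4  4
 b  0  1  2  3  3  4  4
 a  0  1  2  3  3  4  5
 a  0  1  2  3  3  4  5
 c  0  1  2  3  4  4  5
 b  0  1  2  3  4  4  5
 b  0  1  2  3  4  4  5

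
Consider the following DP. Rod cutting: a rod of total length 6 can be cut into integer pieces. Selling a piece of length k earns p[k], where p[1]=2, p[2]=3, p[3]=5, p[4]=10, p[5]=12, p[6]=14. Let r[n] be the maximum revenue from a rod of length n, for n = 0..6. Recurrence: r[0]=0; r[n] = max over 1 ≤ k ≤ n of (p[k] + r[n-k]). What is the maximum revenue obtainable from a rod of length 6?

14

   n    0    1    2    3    4    5    6
r[n]    0    2    4    6   10   12   14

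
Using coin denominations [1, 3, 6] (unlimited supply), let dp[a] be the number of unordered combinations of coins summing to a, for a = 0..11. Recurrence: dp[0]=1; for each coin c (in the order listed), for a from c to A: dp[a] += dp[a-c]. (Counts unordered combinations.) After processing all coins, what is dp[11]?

6

after  coin     0     1     2     3     4     5     6     7     8     9    10    11
          1     1     1     1     1     1     1     1     1     1     1     1     1
          3     1     1     1     2     2     2     3     3     3     4     4     4
          6     1     1     1     2     2     2     4     4     4     6     6     6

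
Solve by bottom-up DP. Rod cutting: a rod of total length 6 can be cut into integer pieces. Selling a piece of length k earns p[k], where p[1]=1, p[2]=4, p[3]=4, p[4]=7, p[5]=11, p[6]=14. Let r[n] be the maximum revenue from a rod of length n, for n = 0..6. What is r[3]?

   n    0    1    2    3    4    5    6
r[n]    0    1    4    5    8   11   14

5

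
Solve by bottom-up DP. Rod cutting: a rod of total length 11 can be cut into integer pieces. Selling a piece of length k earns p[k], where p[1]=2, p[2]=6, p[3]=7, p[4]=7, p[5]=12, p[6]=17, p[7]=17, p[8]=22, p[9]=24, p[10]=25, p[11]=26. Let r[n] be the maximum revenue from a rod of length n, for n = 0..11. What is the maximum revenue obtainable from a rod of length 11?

   n    0    1    2    3    4    5    6    7    8    9   10   11
r[n]    0    2    6    8   12   14   18   20   24   26   30   32

32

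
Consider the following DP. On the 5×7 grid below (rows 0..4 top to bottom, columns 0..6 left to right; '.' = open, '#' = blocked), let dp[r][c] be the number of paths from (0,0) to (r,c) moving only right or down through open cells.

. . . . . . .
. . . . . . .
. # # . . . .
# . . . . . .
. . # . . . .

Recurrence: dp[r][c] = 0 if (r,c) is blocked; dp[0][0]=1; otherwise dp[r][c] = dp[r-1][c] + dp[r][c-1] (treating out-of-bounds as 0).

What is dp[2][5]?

r\c   0   1   2   3   4   5   6
  0   1   1   1   1   1   1   1
  1   1   2   3   4   5   6   7
  2   1   0   0   4   9  15  22
  3   0   0   0   4  13  28  50
  4   0   0   0   4  17  45  95

15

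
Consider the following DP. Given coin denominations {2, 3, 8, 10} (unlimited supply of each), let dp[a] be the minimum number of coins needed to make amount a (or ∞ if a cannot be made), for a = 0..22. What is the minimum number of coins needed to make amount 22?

 a  0  1  2  3  4  5  6  7  8  9 10 11 12 13 14 15 16 17 18 19 20 21 22
dp  0  -  1  1  2  2  2  3  1  3  1  2  2  2  3  3  2  4  2  3  2  3  3
(- denotes ∞ / unreachable)

3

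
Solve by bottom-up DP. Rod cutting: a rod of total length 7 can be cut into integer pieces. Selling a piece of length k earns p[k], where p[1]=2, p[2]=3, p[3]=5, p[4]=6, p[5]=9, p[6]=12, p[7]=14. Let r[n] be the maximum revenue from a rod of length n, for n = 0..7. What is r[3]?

6

   n    0    1    2    3    4    5    6    7
r[n]    0    2    4    6    8   10   12   14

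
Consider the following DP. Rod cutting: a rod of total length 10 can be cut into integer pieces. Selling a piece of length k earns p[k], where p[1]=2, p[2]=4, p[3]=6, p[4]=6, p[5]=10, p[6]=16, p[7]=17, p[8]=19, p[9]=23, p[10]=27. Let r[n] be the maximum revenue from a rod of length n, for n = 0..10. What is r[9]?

23

   n    0    1    2    3    4    5    6    7    8    9   10
r[n]    0    2    4    6    8   10   16   18   20   23   27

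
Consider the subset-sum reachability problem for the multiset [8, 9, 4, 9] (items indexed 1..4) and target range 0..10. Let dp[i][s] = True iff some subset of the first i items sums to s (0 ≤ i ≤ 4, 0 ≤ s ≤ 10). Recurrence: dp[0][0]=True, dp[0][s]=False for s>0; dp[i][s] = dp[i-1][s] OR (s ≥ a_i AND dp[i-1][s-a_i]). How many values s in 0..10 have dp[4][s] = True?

4

i\s   0   1   2   3   4   5   6   7   8   9  10
  0   T   F   F   F   F   F   F   F   F   F   F
  1   T   F   F   F   F   F   F   F   T   F   F
  2   T   F   F   F   F   F   F   F   T   T   F
  3   T   F   F   F   T   F   F   F   T   T   F
  4   T   F   F   F   T   F   F   F   T   T   F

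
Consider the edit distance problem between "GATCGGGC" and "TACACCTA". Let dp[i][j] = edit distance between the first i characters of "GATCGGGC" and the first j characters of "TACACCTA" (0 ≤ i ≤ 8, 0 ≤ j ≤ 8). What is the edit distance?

   ''  T  A  C  A  C  C  T  A
''  0  1  2  3  4  5  6  7  8
 G  1  1  2  3  4  5  6  7  8
 A  2  2  1  2  3  4  5  6  7
 T  3  2  2  2  3  4  5  5  6
 C  4  3  3  2  3  3  4  5  6
 G  5  4  4  3  3  4  4  5  6
 G  6  5  5  4  4  4  5  5  6
 G  7  6  6  5  5  5  5  6  6
 C  8  7  7  6  6  5  5  6  7

7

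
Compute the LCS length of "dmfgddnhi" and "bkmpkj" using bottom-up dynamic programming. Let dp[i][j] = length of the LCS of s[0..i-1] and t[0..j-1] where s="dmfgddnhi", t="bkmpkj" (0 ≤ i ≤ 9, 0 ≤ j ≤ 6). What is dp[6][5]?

   ''  b  k  m  p  k  j
''  0  0  0  0  0  0  0
 d  0  0  0  0  0  0  0
 m  0  0  0  1  1  1  1
 f  0  0  0  1  1  1  1
 g  0  0  0  1  1  1  1
 d  0  0  0  1  1  1  1
 d  0  0  0  1  1  1  1
 n  0  0  0  1  1  1  1
 h  0  0  0  1  1  1  1
 i  0  0  0  1  1  1  1

1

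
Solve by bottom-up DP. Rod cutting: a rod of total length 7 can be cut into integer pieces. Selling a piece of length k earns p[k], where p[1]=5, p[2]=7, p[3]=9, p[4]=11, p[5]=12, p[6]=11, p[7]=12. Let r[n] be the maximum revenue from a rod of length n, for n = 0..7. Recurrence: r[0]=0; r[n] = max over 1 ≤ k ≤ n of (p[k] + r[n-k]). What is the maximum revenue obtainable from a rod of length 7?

   n    0    1    2    3    4    5    6    7
r[n]    0    5   10   15   20   25   30   35

35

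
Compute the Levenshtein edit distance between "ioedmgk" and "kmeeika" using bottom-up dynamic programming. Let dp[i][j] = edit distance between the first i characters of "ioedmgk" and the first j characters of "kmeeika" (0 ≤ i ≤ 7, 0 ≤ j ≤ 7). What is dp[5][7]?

6

   ''  k  m  e  e  i  k  a
''  0  1  2  3  4  5  6  7
 i  1  1  2  3  4  4  5  6
 o  2  2  2  3  4  5  5  6
 e  3  3  3  2  3  4  5  6
 d  4  4  4  3  3  4  5  6
 m  5  5  4  4  4  4  5  6
 g  6  6  5  5  5  5  5  6
 k  7  6  6  6  6  6  5  6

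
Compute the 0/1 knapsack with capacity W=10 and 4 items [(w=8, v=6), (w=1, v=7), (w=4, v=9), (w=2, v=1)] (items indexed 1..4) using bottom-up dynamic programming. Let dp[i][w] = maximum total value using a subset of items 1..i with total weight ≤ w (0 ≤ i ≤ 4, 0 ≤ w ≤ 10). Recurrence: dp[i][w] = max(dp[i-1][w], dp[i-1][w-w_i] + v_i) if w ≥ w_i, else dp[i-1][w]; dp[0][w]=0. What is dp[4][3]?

8

i\w   0   1   2   3   4   5   6   7   8   9  10
  0   0   0   0   0   0   0   0   0   0   0   0
  1   0   0   0   0   0   0   0   0   6   6   6
  2   0   7   7   7   7   7   7   7   7  13  13
  3   0   7   7   7   9  16  16  16  16  16  16
  4   0   7   7   8   9  16  16  17  17  17  17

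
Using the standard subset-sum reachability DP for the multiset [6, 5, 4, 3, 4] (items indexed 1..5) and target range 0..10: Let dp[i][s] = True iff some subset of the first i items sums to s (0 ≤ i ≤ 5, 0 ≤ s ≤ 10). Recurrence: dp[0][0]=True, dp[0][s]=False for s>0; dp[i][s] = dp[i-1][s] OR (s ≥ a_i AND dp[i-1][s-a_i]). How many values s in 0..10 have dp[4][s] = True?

9

i\s   0   1   2   3   4   5   6   7   8   9  10
  0   T   F   F   F   F   F   F   F   F   F   F
  1   T   F   F   F   F   F   T   F   F   F   F
  2   T   F   F   F   F   T   T   F   F   F   F
  3   T   F   F   F   T   T   T   F   F   T   T
  4   T   F   F   T   T   T   T   T   T   T   T
  5   T   F   F   T   T   T   T   T   T   T   T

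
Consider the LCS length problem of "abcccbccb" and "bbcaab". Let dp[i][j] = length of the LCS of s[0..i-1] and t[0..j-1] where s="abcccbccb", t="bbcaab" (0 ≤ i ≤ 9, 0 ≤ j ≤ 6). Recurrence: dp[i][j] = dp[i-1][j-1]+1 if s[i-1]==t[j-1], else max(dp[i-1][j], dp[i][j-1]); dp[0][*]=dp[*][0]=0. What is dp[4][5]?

2

   ''  b  b  c  a  a  b
''  0  0  0  0  0  0  0
 a  0  0  0  0  1  1  1
 b  0  1  1  1  1  1  2
 c  0  1  1  2  2  2  2
 c  0  1  1  2  2  2  2
 c  0  1  1  2  2  2  2
 b  0  1  2  2  2  2  3
 c  0  1  2  3  3  3  3
 c  0  1  2  3  3  3  3
 b  0  1  2  3  3  3  4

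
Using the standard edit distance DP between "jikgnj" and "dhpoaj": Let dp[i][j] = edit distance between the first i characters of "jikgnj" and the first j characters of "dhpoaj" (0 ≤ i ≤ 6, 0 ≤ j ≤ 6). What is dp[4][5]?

5

   ''  d  h  p  o  a  j
''  0  1  2  3  4  5  6
 j  1  1  2  3  4  5  5
 i  2  2  2  3  4  5  6
 k  3  3  3  3  4  5  6
 g  4  4  4  4  4  5  6
 n  5  5  5  5  5  5  6
 j  6  6  6  6  6  6  5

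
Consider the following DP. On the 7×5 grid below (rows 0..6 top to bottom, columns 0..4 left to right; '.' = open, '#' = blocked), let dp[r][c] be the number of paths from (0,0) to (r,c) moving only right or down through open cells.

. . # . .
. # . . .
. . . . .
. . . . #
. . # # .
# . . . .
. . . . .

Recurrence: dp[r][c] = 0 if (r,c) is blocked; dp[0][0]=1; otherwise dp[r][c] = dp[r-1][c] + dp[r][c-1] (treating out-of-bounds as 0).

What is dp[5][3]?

3

r\c   0   1   2   3   4
  0   1   1   0   0   0
  1   1   0   0   0   0
  2   1   1   1   1   1
  3   1   2   3   4   0
  4   1   3   0   0   0
  5   0   3   3   3   3
  6   0   3   6   9  12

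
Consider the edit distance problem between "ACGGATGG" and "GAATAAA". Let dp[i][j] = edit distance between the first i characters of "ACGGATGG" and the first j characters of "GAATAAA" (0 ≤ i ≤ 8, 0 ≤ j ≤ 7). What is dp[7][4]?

   ''  G  A  A  T  A  A  A
''  0  1  2  3  4  5  6  7
 A  1  1  1  2  3  4  5  6
 C  2  2  2  2  3  4  5  6
 G  3  2  3  3  3  4  5  6
 G  4  3  3  4  4  4  5  6
 A  5  4  3  3  4  4  4  5
 T  6  5  4  4  3  4  5  5
 G  7  6  5  5  4  4  5  6
 G  8  7  6  6  5  5  5  6

4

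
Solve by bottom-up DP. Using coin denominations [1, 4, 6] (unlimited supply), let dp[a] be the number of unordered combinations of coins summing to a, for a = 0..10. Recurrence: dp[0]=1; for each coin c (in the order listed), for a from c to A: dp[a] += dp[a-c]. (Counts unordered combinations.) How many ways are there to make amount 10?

5

after  coin     0     1     2     3     4     5     6     7     8     9    10
          1     1     1     1     1     1     1     1     1     1     1     1
          4     1     1     1     1     2     2     2     2     3     3     3
          6     1     1     1     1     2     2     3     3     4     4     5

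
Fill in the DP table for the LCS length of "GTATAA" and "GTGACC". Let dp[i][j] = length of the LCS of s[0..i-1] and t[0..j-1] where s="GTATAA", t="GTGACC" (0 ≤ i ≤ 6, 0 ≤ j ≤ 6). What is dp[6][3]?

   ''  G  T  G  A  C  C
''  0  0  0  0  0  0  0
 G  0  1  1  1  1  1  1
 T  0  1  2  2  2  2  2
 A  0  1  2  2  3  3  3
 T  0  1  2  2  3  3  3
 A  0  1  2  2  3  3  3
 A  0  1  2  2  3  3  3

2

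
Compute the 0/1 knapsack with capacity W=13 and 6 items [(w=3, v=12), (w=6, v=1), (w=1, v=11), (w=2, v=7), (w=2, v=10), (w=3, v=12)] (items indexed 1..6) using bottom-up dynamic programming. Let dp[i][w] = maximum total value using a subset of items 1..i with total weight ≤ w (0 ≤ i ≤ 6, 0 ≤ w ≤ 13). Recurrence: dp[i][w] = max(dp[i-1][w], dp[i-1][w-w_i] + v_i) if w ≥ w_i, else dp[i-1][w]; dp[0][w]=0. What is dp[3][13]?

24

i\w   0   1   2   3   4   5   6   7   8   9  10  11  12  13
  0   0   0   0   0   0   0   0   0   0   0   0   0   0   0
  1   0   0   0  12  12  12  12  12  12  12  12  12  12  12
  2   0   0   0  12  12  12  12  12  12  13  13  13  13  13
  3   0  11  11  12  23  23  23  23  23  23  24  24  24  24
  4   0  11  11  18  23  23  30  30  30  30  30  30  31  31
  5   0  11  11  21  23  28  33  33  40  40  40  40  40  40
  6   0  11  11  21  23  28  33  35  40  45  45  52  52  52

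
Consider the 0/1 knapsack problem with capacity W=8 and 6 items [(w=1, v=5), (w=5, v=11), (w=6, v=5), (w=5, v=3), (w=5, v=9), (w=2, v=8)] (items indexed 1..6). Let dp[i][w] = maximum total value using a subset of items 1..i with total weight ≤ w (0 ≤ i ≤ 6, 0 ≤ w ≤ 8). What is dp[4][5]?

i\w   0   1   2   3   4   5   6   7   8
  0   0   0   0   0   0   0   0   0   0
  1   0   5   5   5   5   5   5   5   5
  2   0   5   5   5   5  11  16  16  16
  3   0   5   5   5   5  11  16  16  16
  4   0   5   5   5   5  11  16  16  16
  5   0   5   5   5   5  11  16  16  16
  6   0   5   8  13  13  13  16  19  24

11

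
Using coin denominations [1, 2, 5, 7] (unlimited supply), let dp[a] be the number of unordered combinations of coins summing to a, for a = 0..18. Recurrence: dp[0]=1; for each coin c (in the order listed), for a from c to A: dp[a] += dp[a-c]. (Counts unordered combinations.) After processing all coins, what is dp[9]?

10

after  coin     0     1     2     3     4     5     6     7     8     9    10    11    12    13    14    15    16    17    18
          1     1     1     1     1     1     1     1     1     1     1     1     1     1     1     1     1     1     1     1
          2     1     1     2     2     3     3     4     4     5     5     6     6     7     7     8     8     9     9    10
          5     1     1     2     2     3     4     5     6     7     8    10    11    13    14    16    18    20    22    24
          7     1     1     2     2     3     4     5     7     8    10    12    14    17    19    23    26    30    34    38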